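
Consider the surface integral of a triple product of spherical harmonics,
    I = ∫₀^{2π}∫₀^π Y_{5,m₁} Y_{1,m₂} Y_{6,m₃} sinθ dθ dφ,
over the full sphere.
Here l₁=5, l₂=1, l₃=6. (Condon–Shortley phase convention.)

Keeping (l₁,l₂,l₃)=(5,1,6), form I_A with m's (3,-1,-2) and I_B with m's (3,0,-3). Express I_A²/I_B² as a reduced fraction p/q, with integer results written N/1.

2/9

Shared (l₁,l₂,l₃)=(5,1,6): N and (l;000)² cancel in I_A²/I_B².
A: Δ = 0!·10!·2!/13! = 1/858; Racah Σ t=0..0: t=0:+1/161280 = 1/161280; ⇒ 3j(5 1 6; 3 -1 -2)² = 1/143, sgn +1
B: Δ = 0!·10!·2!/13! = 1/858; Racah Σ t=0..0: t=0:+1/80640 = 1/80640; ⇒ 3j(5 1 6; 3 0 -3)² = 9/286, sgn -1
I_A²/I_B² = (1/143)/(9/286) = 2/9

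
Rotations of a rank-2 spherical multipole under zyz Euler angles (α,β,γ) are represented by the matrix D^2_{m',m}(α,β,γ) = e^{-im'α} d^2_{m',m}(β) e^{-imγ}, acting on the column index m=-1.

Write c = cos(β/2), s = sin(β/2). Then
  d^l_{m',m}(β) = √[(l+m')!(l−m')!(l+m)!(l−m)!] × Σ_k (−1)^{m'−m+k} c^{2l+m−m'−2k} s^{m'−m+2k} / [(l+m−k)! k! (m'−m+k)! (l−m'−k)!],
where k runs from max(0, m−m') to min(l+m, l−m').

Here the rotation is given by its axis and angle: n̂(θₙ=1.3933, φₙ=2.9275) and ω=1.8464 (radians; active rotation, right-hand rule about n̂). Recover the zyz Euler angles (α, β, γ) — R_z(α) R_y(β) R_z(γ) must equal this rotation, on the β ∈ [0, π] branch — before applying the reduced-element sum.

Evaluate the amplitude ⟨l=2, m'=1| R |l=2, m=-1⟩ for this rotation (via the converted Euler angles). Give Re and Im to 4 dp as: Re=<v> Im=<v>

Re=-0.3000 Im=-0.1369

Axis–angle → zyz. n̂ = (sinθₙcosφₙ, sinθₙsinφₙ, cosθₙ) = (-0.961817, +0.209123, +0.176566), ω = 1.8464.
R = I cosω + sinω [n̂]ₓ + (1−cosω) n̂n̂ᵀ gives
  R = [+0.904708, -0.425776, -0.014807; -0.085971, -0.216495, +0.972491; -0.417269, -0.878547, -0.232469]
β = atan2(√(R₁₃²+R₂₃²), R₃₃) = 1.805411; α = atan2(R₂₃, R₁₃) mod 2π = 1.586021; γ = atan2(R₃₂, −R₃₁) mod 2π = 5.155799
Split into d^2_{1,-1}(β=1.8054) × two z-phases.
c=cos(1.805411/2)=0.619488, s=sin(1.805411/2)=0.785006; N=√[6·1·1·6]=6.000000
Admissible k: 0..1 (factorial args all ≥0)
  k=0: (−1)^2·6.0000/(2)·0.6195^2·0.7850^2 = +0.709469
  k=1: (−1)^3·6.0000/(6)·0.6195^0·0.7850^4 = -0.379745
d^2_{1,-1}(1.8054) = +0.709469 -0.379745 = +0.329724
D = (-0.015224-0.999884i)·(+0.329724)·(+0.429022-0.903294i) = -0.299957-0.136908i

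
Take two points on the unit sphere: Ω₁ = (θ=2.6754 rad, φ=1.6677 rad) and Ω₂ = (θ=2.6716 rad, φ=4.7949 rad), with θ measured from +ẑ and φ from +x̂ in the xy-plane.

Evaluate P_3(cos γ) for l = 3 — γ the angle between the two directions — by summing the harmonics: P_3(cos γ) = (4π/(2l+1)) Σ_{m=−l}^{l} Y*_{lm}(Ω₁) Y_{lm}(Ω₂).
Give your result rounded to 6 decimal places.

-0.368311

Expand P_3 via completeness: Σ_{m} conj(Y_{3,m}) at Ω₁ times Y_{3,m} at Ω₂ —
  term(m=-3) = -0.001467-0.000063i   from Y*(Ω₁)=+0.010861-0.036300i, Y(Ω₂)=-0.009495-0.037573i
  term(m=-2) = +0.034456+0.000992i   from Y*(Ω₁)=+0.180994+0.035524i, Y(Ω₂)=+0.184343-0.030700i
  term(m=-1) = -0.189061-0.002721i   from Y*(Ω₁)=-0.042021+0.432278i, Y(Ω₂)=+0.035881+0.433872i
  term(m=+0) = +0.106980+0.000000i   from Y*(Ω₁)=-0.329953-0.000000i, Y(Ω₂)=-0.324229+0.000000i
  term(m=+1) = -0.189061+0.002721i   from Y*(Ω₁)=+0.042021+0.432278i, Y(Ω₂)=-0.035881+0.433872i
  term(m=+2) = +0.034456-0.000992i   from Y*(Ω₁)=+0.180994-0.035524i, Y(Ω₂)=+0.184343+0.030700i
  term(m=+3) = -0.001467+0.000063i   from Y*(Ω₁)=-0.010861-0.036300i, Y(Ω₂)=+0.009495-0.037573i
Total Σ_m = -0.205165+0.000000i. Multiply by 1.795196: -0.368311+0.000000i. P_3(cos γ) = -0.368311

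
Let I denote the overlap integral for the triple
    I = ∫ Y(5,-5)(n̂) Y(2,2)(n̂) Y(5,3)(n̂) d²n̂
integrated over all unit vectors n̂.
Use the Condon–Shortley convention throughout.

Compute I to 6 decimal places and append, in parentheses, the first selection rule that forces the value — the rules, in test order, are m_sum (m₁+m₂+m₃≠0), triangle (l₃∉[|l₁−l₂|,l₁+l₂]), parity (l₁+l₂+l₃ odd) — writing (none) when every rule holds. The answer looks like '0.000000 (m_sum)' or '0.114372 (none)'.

0.088588 (none)

m-sum 0 ✓  L=12 even ✓  3≤5≤7 ✓
Π(2lᵢ+1) = 11×5×11 = 605
triangle coeff Δ(5,2,5) = 1/38610
Σ_t [0,2]: t=0:+1/2880 t=1:−1/576 t=2:+1/2880 = -1/960
(3j)²=10/429 [(5 2 5; 0 0 0)], sign=+1
Σ_t [2,2]: t=2:+1/161280 = 1/161280
(3j)²=1/143 [(5 2 5; -5 2 3)], sign=+1
⇒ 4πI² = 50/507
I = (+1)√(50/507/(4π)) = 0.08858824
No selection rule forces the value: the integral is nonzero (none).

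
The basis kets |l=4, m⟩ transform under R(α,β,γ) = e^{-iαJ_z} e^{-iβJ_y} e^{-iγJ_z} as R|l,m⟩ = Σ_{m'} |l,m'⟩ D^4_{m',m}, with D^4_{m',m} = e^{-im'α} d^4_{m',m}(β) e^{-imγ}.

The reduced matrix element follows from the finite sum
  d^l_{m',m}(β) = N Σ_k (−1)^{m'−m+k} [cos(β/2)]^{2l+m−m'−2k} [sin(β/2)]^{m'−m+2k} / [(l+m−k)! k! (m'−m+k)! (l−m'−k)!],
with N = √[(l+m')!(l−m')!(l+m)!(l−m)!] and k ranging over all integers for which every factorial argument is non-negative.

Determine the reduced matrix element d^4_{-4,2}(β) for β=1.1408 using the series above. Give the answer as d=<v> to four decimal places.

d=0.0929

d^4_{-4,2}(β=1.1408) via the finite sum:
With c≡cos(β/2)=0.841685 and s≡sin(β/2)=0.539969, N=[1·40320·720·2]^{1/2}=7619.763776
Admissible k: 6..6 (factorial args all ≥0)
  k=6: (−1)^0·7619.7638/(1440)·0.8417^2·0.5400^6 = +0.092916
d^4_{-4,2}(1.1408) = +0.092916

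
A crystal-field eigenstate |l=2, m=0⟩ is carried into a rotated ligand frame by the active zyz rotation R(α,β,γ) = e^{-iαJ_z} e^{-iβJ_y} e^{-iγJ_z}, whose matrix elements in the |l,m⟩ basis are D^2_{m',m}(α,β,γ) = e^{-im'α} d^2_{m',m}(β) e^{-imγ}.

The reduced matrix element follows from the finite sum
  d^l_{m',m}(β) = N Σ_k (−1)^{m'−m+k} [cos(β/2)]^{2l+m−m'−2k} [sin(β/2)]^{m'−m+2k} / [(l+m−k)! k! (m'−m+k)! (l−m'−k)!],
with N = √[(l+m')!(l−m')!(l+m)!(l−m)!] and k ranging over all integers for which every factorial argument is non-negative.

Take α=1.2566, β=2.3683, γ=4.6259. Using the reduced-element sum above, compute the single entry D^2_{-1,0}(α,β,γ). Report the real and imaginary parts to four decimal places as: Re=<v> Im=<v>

D^2_{-1,0}(1.2566,2.3683,4.6259) = e^{-i·-1·1.2566}·d^2_{-1,0}(2.3683)·e^{-i·0·4.6259}. Compute d first:
Half-angle: c=0.377084, s=0.926179. N=√(1·6·2·2)=4.898979
The bounds max(0,m−m')=1 and min(l+m,l−m')=2 give 2 terms
  k=1: (−1)^0·4.8990/(2)·0.3771^3·0.9262^1 = +0.121643
  k=2: (−1)^1·4.8990/(2)·0.3771^1·0.9262^3 = -0.733836
d^2_{-1,0}(2.3683) = +0.121643 -0.733836 = -0.612193
D = (+0.309052+0.951045i)·(-0.612193)·(+1.000000+0.000000i) = -0.189200-0.582223i

Re=-0.1892 Im=-0.5822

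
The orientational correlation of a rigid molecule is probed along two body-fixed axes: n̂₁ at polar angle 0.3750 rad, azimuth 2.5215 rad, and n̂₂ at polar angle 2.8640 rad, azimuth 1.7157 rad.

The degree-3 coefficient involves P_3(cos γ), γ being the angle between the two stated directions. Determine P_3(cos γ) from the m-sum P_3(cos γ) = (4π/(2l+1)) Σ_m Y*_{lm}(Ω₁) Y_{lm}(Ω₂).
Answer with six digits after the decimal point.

Expand P_3 via completeness: Σ_{m} conj(Y_{3,m}) at Ω₁ times Y_{3,m} at Ω₂ —
  term(m=-3) = -0.00013 + 0.00012j   from Y*(Ω₁)=0.00585 + 0.01965j, Y(Ω₂)=0.00362 + 0.00779j
  term(m=-2) = 0.00038 - 0.00941j   from Y*(Ω₁)=0.04141 - 0.12067j, Y(Ω₂)=0.07073 - 0.02109j
  term(m=-1) = 0.08761 + 0.09126j   from Y*(Ω₁)=-0.32072 + 0.22901j, Y(Ω₂)=-0.04635 - 0.31764j
  term(m=+0) = -0.26910 + 0.00000j   from Y*(Ω₁)=0.46156 + 0.00000j, Y(Ω₂)=-0.58302 + 0.00000j
  term(m=+1) = 0.08761 - 0.09126j   from Y*(Ω₁)=0.32072 + 0.22901j, Y(Ω₂)=0.04635 - 0.31764j
  term(m=+2) = 0.00038 + 0.00941j   from Y*(Ω₁)=0.04141 + 0.12067j, Y(Ω₂)=0.07073 + 0.02109j
  term(m=+3) = -0.00013 - 0.00012j   from Y*(Ω₁)=-0.00585 + 0.01965j, Y(Ω₂)=-0.00362 + 0.00779j
Total Σ_m = -0.09338 + 0.00000j. Multiply by 1.795196: -0.16764 + 0.00000j. P_3(cos γ) = -0.167637

-0.167637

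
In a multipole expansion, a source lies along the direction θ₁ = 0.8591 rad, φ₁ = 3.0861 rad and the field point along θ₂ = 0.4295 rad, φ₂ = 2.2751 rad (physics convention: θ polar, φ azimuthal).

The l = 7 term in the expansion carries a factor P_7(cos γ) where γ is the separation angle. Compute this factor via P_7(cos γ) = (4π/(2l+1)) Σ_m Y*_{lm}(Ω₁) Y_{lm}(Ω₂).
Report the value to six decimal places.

Term-by-term m-sum for l=7 (normalisation 4π/15 = 0.837758):
  [-7]  conj(Y_{7,-7})(Ω₁) = -0.066081+0.027043i ; Y_{7,-7}(Ω₂) = -0.001060+0.000235i ; Δ = +0.000064-0.000044i
  [-6]  conj(Y_{7,-6})(Ω₁) = +0.217762-0.075309i ; Y_{7,-6}(Ω₂) = +0.004147-0.007840i ; Δ = +0.000313-0.002020i
  [-5]  conj(Y_{7,-5})(Ω₁) = -0.399414+0.113757i ; Y_{7,-5}(Ω₂) = +0.016605+0.041582i ; Δ = -0.011362-0.014720i
  [-4]  conj(Y_{7,-4})(Ω₁) = +0.391319-0.088317i ; Y_{7,-4}(Ω₂) = -0.147290-0.049527i ; Δ = -0.062011-0.006373i
  [-3]  conj(Y_{7,-3})(Ω₁) = -0.041059+0.006899i ; Y_{7,-3}(Ω₂) = +0.315820-0.190221i ; Δ = -0.011655+0.009989i
  [-2]  conj(Y_{7,-2})(Ω₁) = -0.343725+0.038306i ; Y_{7,-2}(Ω₂) = -0.086755+0.530203i ; Δ = +0.009510-0.185567i
  [-1]  conj(Y_{7,-1})(Ω₁) = +0.202121-0.011228i ; Y_{7,-1}(Ω₂) = -0.183721-0.216226i ; Δ = -0.039562-0.041641i
  [+0]  conj(Y_{7,0})(Ω₁) = +0.292958-0.000000i ; Y_{7,0}(Ω₂) = -0.362007+0.000000i ; Δ = -0.106053+0.000000i
  [+1]  conj(Y_{7,1})(Ω₁) = -0.202121-0.011228i ; Y_{7,1}(Ω₂) = +0.183721-0.216226i ; Δ = -0.039562+0.041641i
  [+2]  conj(Y_{7,2})(Ω₁) = -0.343725-0.038306i ; Y_{7,2}(Ω₂) = -0.086755-0.530203i ; Δ = +0.009510+0.185567i
  [+3]  conj(Y_{7,3})(Ω₁) = +0.041059+0.006899i ; Y_{7,3}(Ω₂) = -0.315820-0.190221i ; Δ = -0.011655-0.009989i
  [+4]  conj(Y_{7,4})(Ω₁) = +0.391319+0.088317i ; Y_{7,4}(Ω₂) = -0.147290+0.049527i ; Δ = -0.062011+0.006373i
  [+5]  conj(Y_{7,5})(Ω₁) = +0.399414+0.113757i ; Y_{7,5}(Ω₂) = -0.016605+0.041582i ; Δ = -0.011362+0.014720i
  [+6]  conj(Y_{7,6})(Ω₁) = +0.217762+0.075309i ; Y_{7,6}(Ω₂) = +0.004147+0.007840i ; Δ = +0.000313+0.002020i
  [+7]  conj(Y_{7,7})(Ω₁) = +0.066081+0.027043i ; Y_{7,7}(Ω₂) = +0.001060+0.000235i ; Δ = +0.000064+0.000044i
Total Σ_m = -0.335461-0.000000i. Multiply by 0.837758: -0.281035-0.000000i. P_7(cos γ) = -0.281035

-0.281035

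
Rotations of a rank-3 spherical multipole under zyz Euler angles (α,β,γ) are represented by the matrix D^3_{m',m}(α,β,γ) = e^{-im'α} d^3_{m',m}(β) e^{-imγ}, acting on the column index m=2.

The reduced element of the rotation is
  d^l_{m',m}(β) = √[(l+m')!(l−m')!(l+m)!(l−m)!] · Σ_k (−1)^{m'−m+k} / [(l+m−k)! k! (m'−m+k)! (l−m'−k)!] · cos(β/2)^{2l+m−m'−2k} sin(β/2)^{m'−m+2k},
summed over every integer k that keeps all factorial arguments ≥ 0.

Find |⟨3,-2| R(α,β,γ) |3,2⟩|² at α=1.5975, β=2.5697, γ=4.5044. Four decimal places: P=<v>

D^3_{-2,2}(1.5975,2.5697,4.5044) = e^{-i·-2·1.5975}·d^3_{-2,2}(2.5697)·e^{-i·2·4.5044}. Compute d first:
c=cos(2.569700/2)=0.282065, s=sin(2.569700/2)=0.959395; N=√[1·120·120·1]=120.000000
k∈{4,5} keeps every argument non-negative
  k=4: (−1)^0·120.0000/(24)·0.2821^2·0.9594^4 = +0.337023
  k=5: (−1)^1·120.0000/(120)·0.2821^0·0.9594^6 = -0.779803
d^3_{-2,2}(2.5697) = +0.337023 -0.779803 = -0.442780
|D^3_{-2,2}|² = |d^3_{-2,2}(β)|² = (-0.442780)² = 0.196054 (the z-rotation phases have unit modulus)

P=0.1961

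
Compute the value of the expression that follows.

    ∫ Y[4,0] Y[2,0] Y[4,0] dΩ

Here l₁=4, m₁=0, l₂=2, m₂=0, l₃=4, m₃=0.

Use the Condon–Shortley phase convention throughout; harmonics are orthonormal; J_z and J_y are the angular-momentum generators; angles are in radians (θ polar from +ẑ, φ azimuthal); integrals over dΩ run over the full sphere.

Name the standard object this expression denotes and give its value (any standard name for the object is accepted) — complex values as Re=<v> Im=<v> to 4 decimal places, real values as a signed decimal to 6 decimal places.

Gaunt coefficient, +0.163840

This is a Gaunt coefficient — the integral of a triple product of spherical harmonics over the sphere.
Checks pass: Σm=0; 10 even; l₃=4∈[2,6].
(2·4+1)(2·2+1)(2·4+1) = 405
Δ: 2! 6! 2! / 11! → 1/13860
sum: t=0:+1/192 t=1:−1/36 t=2:+1/192 = -5/288
3j²(4 2 4; 0 0 0) = Δ·Π!·Σ² = 20/693  (sign -1)
(m-triple is (0,0,0) — same symbol as above.)
combine: 4πI² = 405·20/693·20/693 = 2000/5929
take √, sign +1: I = 0.16383977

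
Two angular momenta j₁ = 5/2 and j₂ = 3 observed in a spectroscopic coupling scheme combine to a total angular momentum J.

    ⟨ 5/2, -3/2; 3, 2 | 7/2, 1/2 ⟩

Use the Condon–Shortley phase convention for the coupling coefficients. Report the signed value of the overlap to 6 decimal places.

j₁+j₂−J=2  J+j₁−j₂=3  J−j₁+j₂=4  j₁+j₂+J+1=10
(j₁±m₁, j₂±m₂, J±M) = (1,4,5,1,4,3)
P² = 9216/35
sum k=1..2:
  [1] −1/144 = -1/144
  [2] +1/24 = 1/24
S = 5/144
C² = P²·S² = 20/63 ; C = +0.563436

+√(20/63) ≈ +0.563436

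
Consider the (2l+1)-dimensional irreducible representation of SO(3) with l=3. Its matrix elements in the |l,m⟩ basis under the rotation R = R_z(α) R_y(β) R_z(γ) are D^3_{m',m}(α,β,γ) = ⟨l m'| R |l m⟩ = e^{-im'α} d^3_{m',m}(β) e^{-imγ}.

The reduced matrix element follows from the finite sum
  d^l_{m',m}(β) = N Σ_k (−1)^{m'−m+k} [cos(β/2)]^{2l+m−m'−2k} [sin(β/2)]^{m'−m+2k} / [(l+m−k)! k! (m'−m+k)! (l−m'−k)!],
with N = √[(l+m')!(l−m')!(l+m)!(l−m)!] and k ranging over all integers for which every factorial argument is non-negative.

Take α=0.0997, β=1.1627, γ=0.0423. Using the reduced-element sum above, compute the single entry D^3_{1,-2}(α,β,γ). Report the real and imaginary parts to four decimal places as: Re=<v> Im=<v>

Re=-0.4793 Im=0.0072

Split into d^3_{1,-2}(β=1.1627) × two z-phases.
c=cos(1.162700/2)=0.835722, s=sin(1.162700/2)=0.549153; N=√[24·2·1·120]=75.894664
k∈{0,1} keeps every argument non-negative
  k=0: (−1)^3·75.8947/(12)·0.8357^3·0.5492^3 = -0.611357
  k=1: (−1)^4·75.8947/(24)·0.8357^1·0.5492^5 = +0.131986
d^3_{1,-2}(1.1627) = -0.611357 +0.131986 = -0.479371
D = (+0.995034-0.099535i)·(-0.479371)·(+0.996424+0.084499i) = -0.479316+0.007238i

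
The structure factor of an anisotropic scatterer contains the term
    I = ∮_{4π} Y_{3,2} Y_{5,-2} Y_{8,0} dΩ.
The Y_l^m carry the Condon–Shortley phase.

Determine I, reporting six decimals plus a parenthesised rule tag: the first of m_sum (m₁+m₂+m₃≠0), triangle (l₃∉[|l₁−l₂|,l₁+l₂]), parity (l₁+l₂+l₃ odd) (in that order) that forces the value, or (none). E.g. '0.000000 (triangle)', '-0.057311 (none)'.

Checks pass: Σm=0; 16 even; l₃=8∈[2,8].
(2·3+1)(2·5+1)(2·8+1) = 1309
Δ: 0! 6! 10! / 17! → 1/136136
sum: t=0:+1/518400 = 1/518400
3j²(3 5 8; 0 0 0) = Δ·Π!·Σ² = 56/2431  (sign +1)
sum: t=0:+1/3628800 = 1/3628800
3j²(3 5 8; 2 -2 0) = Δ·Π!·Σ² = 8/2431  (sign +1)
combine: 4πI² = 1309·56/2431·8/2431 = 3136/31603
take √, sign +1: I = 0.08886258
No selection rule forces the value: the integral is nonzero (none).

0.088863 (none)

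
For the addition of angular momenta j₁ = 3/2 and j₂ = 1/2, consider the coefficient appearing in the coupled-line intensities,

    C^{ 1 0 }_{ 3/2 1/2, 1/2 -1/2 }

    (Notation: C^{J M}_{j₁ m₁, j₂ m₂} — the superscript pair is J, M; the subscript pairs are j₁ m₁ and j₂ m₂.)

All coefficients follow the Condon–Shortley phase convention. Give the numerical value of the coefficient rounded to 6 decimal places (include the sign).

triangle: 1!*2!*0!/4! = 2/24
(j±m)!: 2!*1!*0!*1!*1!*1! = 2
prefactor² = (2J+1)*Δ*N² = 1/2
  k=0: +1/(0!*1!*1!*0!*1!*0!) = 1
Σ = 1  ⇒  CG² = 1/2*1² = 1/2
CG = +√(1/2) = +0.707107

+0.707107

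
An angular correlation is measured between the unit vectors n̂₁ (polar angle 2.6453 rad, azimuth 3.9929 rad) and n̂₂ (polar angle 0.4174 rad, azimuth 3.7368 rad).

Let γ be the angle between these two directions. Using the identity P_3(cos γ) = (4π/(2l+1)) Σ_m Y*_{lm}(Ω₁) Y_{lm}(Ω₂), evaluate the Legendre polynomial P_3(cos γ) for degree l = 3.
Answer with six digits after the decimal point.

Term-by-term m-sum for l=3 (normalisation 4π/7 = 1.795196):
  term(m=-3) = 0.00090 + 0.00087j   from Y*(Ω₁)=0.03749 - 0.02497j, Y(Ω₂)=0.00593 + 0.02716j
  term(m=-2) = -0.02727 - 0.01533j   from Y*(Ω₁)=0.02678 - 0.20200j, Y(Ω₂)=0.05700 - 0.14256j
  term(m=-1) = 0.17768 + 0.04653j   from Y*(Ω₁)=-0.29068 - 0.33176j, Y(Ω₂)=-0.34479 + 0.23347j
  term(m=+0) = -0.11427 + 0.00000j   from Y*(Ω₁)=-0.28429 + 0.00000j, Y(Ω₂)=0.40197 + 0.00000j
  term(m=+1) = 0.17768 - 0.04653j   from Y*(Ω₁)=0.29068 - 0.33176j, Y(Ω₂)=0.34479 + 0.23347j
  term(m=+2) = -0.02727 + 0.01533j   from Y*(Ω₁)=0.02678 + 0.20200j, Y(Ω₂)=0.05700 + 0.14256j
  term(m=+3) = 0.00090 - 0.00087j   from Y*(Ω₁)=-0.03749 - 0.02497j, Y(Ω₂)=-0.00593 + 0.02716j
Total Σ_m = 0.18835 + 0.00000j. Multiply by 1.795196: 0.33812 + 0.00000j. P_3(cos γ) = 0.338122

0.338122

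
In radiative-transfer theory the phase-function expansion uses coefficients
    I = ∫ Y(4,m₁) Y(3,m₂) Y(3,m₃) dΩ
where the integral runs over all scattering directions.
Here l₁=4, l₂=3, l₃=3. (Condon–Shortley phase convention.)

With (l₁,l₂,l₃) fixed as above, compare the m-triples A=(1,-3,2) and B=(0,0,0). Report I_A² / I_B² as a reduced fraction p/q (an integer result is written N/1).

5/6

Shared (l₁,l₂,l₃)=(4,3,3): N and (l;000)² cancel in I_A²/I_B².
A: Δ = 4!·4!·2!/11! = 1/34650; Racah Σ t=0..0: t=0:+1/288 = 1/288; ⇒ 3j(4 3 3; 1 -3 2)² = 5/231, sgn -1
B: Δ = 4!·4!·2!/11! = 1/34650; Racah Σ t=1..3: t=1:−1/72 t=2:+1/16 t=3:−1/72 = 5/144; ⇒ 3j(4 3 3; 0 0 0)² = 2/77, sgn -1
I_A²/I_B² = (5/231)/(2/77) = 5/6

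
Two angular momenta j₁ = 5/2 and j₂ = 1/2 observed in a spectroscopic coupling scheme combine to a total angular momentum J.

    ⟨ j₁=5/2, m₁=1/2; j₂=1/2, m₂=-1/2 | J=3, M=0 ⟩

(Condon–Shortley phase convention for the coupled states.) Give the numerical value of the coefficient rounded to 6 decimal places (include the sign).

j₁+j₂−J=0  J+j₁−j₂=5  J−j₁+j₂=1  j₁+j₂+J+1=7
(j₁±m₁, j₂±m₂, J±M) = (3,2,0,1,3,3)
P² = 72
sum k=0..0:
  [0] +1/12 = 1/12
S = 1/12
C² = P²·S² = 1/2 ; C = +0.707107

+√(1/2) ≈ +0.707107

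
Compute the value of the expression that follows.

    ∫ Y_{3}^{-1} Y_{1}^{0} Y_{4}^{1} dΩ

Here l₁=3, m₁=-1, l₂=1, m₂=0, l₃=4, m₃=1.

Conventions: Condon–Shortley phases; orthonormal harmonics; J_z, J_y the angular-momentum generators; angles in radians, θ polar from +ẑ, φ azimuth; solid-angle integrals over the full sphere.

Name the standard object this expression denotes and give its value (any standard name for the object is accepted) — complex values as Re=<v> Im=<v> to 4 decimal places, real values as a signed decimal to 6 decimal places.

Gaunt coefficient, -0.238414

This is a Gaunt coefficient — the integral of a triple product of spherical harmonics over the sphere.
Rules hold: Σm=0, L=8 even, 2≤4≤4.
N = 7·3·9 = 189
Δ = 0!·6!·2!/9! = 1/252
Racah Σ t=0..0: t=0:+1/36 = 1/36
⇒ 3j(3 1 4; 0 0 0)² = 4/63, sgn +1
Racah Σ t=0..0: t=0:+1/48 = 1/48
⇒ 3j(3 1 4; -1 0 1)² = 5/84, sgn -1
4πI² = N·(3j₀)²·(3jₘ)² = 5/7
I = -1·√(0.714286/4π) = -0.23841361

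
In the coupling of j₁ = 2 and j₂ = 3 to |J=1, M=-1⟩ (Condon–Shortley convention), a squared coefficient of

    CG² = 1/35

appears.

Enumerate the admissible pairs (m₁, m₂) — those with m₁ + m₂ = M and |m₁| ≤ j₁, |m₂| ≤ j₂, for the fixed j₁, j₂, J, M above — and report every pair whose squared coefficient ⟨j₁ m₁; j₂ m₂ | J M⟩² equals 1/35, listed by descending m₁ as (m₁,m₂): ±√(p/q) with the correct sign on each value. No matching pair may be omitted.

(-2,1): +√(1/35)

Admissible pairs with m₁+m₂ = M = -1: (-2,1), (-1,0), (0,-1), (1,-2), (2,-3)
  (m₁,m₂)=(2,-3): CG² = 3/7, CG = +√(3/7)
  (m₁,m₂)=(1,-2): CG² = 2/7, CG = −√(2/7)
  (m₁,m₂)=(0,-1): CG² = 6/35, CG = +√(6/35)
  (m₁,m₂)=(-1,0): CG² = 3/35, CG = −√(3/35)
  (m₁,m₂)=(-2,1): CG² = 1/35, CG = +√(1/35)   ← matches the target
Pairs with CG² = 1/35: (-2,1): +√(1/35)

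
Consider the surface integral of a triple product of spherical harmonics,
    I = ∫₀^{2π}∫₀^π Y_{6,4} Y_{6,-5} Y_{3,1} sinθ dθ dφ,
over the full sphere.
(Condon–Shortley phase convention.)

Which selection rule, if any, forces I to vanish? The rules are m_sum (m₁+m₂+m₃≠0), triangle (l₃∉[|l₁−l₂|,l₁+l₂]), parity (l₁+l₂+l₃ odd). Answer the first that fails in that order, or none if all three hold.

parity

azimuthal sum: 4 − 5 + 1 = 0  ✓
0 ≤ 3 ≤ 12 (triangle on l)  ✓
L = 6 + 6 + 3 = 15 (odd)  ✗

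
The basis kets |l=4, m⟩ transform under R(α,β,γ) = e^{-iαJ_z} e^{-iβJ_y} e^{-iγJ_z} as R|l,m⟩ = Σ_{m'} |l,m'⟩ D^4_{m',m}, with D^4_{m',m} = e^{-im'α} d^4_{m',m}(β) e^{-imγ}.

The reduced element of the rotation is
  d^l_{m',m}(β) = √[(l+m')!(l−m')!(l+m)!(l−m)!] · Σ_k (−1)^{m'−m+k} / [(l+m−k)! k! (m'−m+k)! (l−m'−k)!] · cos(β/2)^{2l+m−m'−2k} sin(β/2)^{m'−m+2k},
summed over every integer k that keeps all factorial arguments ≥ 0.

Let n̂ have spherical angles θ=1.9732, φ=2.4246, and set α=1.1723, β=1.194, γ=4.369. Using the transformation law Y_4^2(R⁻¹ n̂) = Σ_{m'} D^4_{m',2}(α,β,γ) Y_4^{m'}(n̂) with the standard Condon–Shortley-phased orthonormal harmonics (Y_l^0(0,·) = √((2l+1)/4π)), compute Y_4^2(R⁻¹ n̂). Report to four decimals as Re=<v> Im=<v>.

Need the full column D^4_{m',2} for m'=−4..4 at α=1.1723, β=1.1940, γ=4.3690.
cos(β/2)=0.827026, sin(β/2)=0.562164
d^4_{-4,2}: single k=6 term ⇒ +0.114234;  D = -0.070362+0.089992i
d^4_{-3,2}: k∈[5..6] ⇒ +0.356498 -0.054907 = +0.301592;  D = +0.146891+0.263402i
d^4_{-2,2}: k∈[4..6] ⇒ +0.700841 -0.259058 +0.009975 = +0.451758;  D = +0.449017-0.049690i
d^4_{-1,2}: k∈[3..5] ⇒ +0.972074 -0.673718 +0.062258 = +0.360614;  D = +0.102524-0.345733i
d^4_{0,2}: k∈[2..4] ⇒ +0.959316 -1.182002 +0.204803 = -0.017883;  D = +0.013828+0.011338i
d^4_{1,2}: k∈[1..3] ⇒ +0.631150 -1.458111 +0.449146 = -0.377815;  D = +0.334152-0.176315i
d^4_{2,2}: k∈[0..2] ⇒ +0.218853 -1.213449 +0.700841 = -0.293755;  D = -0.025532-0.292644i
d^4_{3,2}: k∈[0..1] ⇒ -0.556622 +0.771560 = +0.214938;  D = +0.204596+0.065870i
d^4_{4,2}: single k=0 term ⇒ +0.535081;  D = +0.348770-0.405796i
Y_4^{m'}(θ=1.9732,φ=2.4246) and Σ D·Y over m':
  (-0.0704+0.0900i)·(-0.3054+0.0857i)  (+0.1469+0.2634i)·(-0.2093+0.3194i)  (+0.4490-0.0497i)·(+0.0028+0.0207i)  (+0.1025-0.3457i)·(-0.2475-0.2158i)  (+0.0138+0.0113i)·(-0.0823+0.0000i)  (+0.3342-0.1763i)·(+0.2475-0.2158i)  (-0.0255-0.2926i)·(+0.0028-0.0207i)  (+0.2046+0.0659i)·(+0.2093+0.3194i)  (+0.3488-0.4058i)·(-0.3054-0.0857i)
Y_4^2(R⁻¹ n̂) = -0.280874+0.087027i

Re=-0.2809 Im=0.0870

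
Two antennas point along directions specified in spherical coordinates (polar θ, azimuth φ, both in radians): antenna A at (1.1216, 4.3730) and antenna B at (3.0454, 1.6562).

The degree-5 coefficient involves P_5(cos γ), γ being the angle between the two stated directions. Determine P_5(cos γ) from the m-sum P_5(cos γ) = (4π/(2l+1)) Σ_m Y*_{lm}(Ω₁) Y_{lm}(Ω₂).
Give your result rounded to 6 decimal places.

Summing Y*_{l m}(θ₁,φ₁)·Y_{l m}(θ₂,φ₂) over m ∈ [−5, 5]; prefactor 4π/(2·5+1) = 1.142397:
  m=-5: Y*=(-0.273093, 0.034634)  Y=(-0.000002, -0.000003)  product (0.000001, 0.000001)
  m=-4: Y*=(0.088808, -0.410138)  Y=(-0.000117, 0.000042)  product (0.000007, 0.000052)
  m=-3: Y*=(0.150031, 0.092528)  Y=(0.000615, 0.002347)  product (-0.000125, 0.000409)
  m=-2: Y*=(0.201863, -0.162832)  Y=(0.030245, -0.005217)  product (0.005256, -0.005978)
  m=-1: Y*=(0.085792, 0.243003)  Y=(-0.020318, -0.237332)  product (0.055929, -0.025299)
  m=+0: Y*=(0.205195, -0.000000)  Y=(-0.871767, 0.000000)  product (-0.178882, 0.000000)
  m=+1: Y*=(-0.085792, 0.243003)  Y=(0.020318, -0.237332)  product (0.055929, 0.025299)
  m=+2: Y*=(0.201863, 0.162832)  Y=(0.030245, 0.005217)  product (0.005256, 0.005978)
  m=+3: Y*=(-0.150031, 0.092528)  Y=(-0.000615, 0.002347)  product (-0.000125, -0.000409)
  m=+4: Y*=(0.088808, 0.410138)  Y=(-0.000117, -0.000042)  product (0.000007, -0.000052)
  m=+5: Y*=(0.273093, 0.034634)  Y=(0.000002, -0.000003)  product (0.000001, -0.000001)
Total Σ_m = (-0.056748, 0.000000). Multiply by 1.142397: (-0.064828, 0.000000). P_5(cos γ) = -0.064828

-0.064828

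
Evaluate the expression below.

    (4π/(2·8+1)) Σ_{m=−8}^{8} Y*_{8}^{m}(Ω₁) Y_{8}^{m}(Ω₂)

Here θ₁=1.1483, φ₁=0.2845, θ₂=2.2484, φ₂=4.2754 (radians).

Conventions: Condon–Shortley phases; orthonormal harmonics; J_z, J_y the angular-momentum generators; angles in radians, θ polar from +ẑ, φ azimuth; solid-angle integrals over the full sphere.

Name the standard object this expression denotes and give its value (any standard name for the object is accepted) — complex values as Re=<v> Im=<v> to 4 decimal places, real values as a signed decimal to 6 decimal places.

This sum is the spherical-harmonic addition theorem: it equals the Legendre polynomial P_l(cos γ) of the angle γ between the two directions.
Addition theorem: P_8(cos γ) = (4π/17) Σ_m Y*_{lm}(Ω₁) Y_{lm}(Ω₂), m = −8…8:
  m=-8: (-0.15999 + 0.18795j) × (-0.06561 - 0.02427j) = 0.01506 - 0.00845j  (running Σ = 0.01506 - 0.00845j)
  m=-7: (-0.18127 + 0.40515j) × (-0.01859 - 0.22440j) = 0.09429 + 0.03314j  (running Σ = 0.10935 + 0.02470j)
  m=-6: (-0.04478 + 0.32674j) × (0.35766 - 0.20462j) = 0.05084 + 0.12602j  (running Σ = 0.16019 + 0.15072j)
  m=-5: (-0.01486 - 0.09949j) × (0.34625 + 0.24415j) = 0.01914 - 0.03808j  (running Σ = 0.17933 + 0.11264j)
  m=-4: (-0.15061 - 0.32599j) × (-0.01806 + 0.10086j) = 0.03560 - 0.00930j  (running Σ = 0.21493 + 0.10334j)
  m=-3: (-0.04804 - 0.05508j) × (0.29888 - 0.07945j) = -0.01874 - 0.01264j  (running Σ = 0.19619 + 0.09069j)
  m=-2: (0.26800 + 0.17140j) × (0.18066 + 0.21587j) = 0.01141 + 0.08882j  (running Σ = 0.20761 + 0.17951j)
  m=-1: (0.13374 + 0.03911j) × (0.08126 - 0.17395j) = 0.01767 - 0.02009j  (running Σ = 0.22528 + 0.15943j)
  m=0: (-0.29891 + 0.00000j) × (0.31397 + 0.00000j) = -0.09385 + 0.00000j  (running Σ = 0.13143 + 0.15943j)
  m=1: (-0.13374 + 0.03911j) × (-0.08126 - 0.17395j) = 0.01767 + 0.02009j  (running Σ = 0.14910 + 0.17951j)
  m=2: (0.26800 - 0.17140j) × (0.18066 - 0.21587j) = 0.01141 - 0.08882j  (running Σ = 0.16052 + 0.09069j)
  m=3: (0.04804 - 0.05508j) × (-0.29888 - 0.07945j) = -0.01874 + 0.01264j  (running Σ = 0.14178 + 0.10334j)
  m=4: (-0.15061 + 0.32599j) × (-0.01806 - 0.10086j) = 0.03560 + 0.00930j  (running Σ = 0.17738 + 0.11264j)
  m=5: (0.01486 - 0.09949j) × (-0.34625 + 0.24415j) = 0.01914 + 0.03808j  (running Σ = 0.19653 + 0.15072j)
  m=6: (-0.04478 - 0.32674j) × (0.35766 + 0.20462j) = 0.05084 - 0.12602j  (running Σ = 0.24737 + 0.02470j)
  m=7: (0.18127 + 0.40515j) × (0.01859 - 0.22440j) = 0.09429 - 0.03314j  (running Σ = 0.34165 - 0.00845j)
  m=8: (-0.15999 - 0.18795j) × (-0.06561 + 0.02427j) = 0.01506 + 0.00845j  (running Σ = 0.35671 - 0.00000j)
Σ over m = 0.35671 - 0.00000j; ×(4π/17) → 0.26368 - 0.00000j. Real part: 0.263681

Legendre polynomial (addition theorem), +0.263681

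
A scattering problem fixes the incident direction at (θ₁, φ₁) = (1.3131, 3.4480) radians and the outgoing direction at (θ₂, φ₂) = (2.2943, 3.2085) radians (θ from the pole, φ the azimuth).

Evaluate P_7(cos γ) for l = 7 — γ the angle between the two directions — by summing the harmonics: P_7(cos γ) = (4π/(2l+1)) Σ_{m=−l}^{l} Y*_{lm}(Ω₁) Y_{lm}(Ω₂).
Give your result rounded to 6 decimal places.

0.282899

Expand P_7 via completeness: Σ_{m} conj(Y_{7,m}) at Ω₁ times Y_{7,m} at Ω₂ —
  term(m=-7) = -0.002771+0.026113i   from Y*(Ω₁)=+0.214664-0.331935i, Y(Ω₂)=-0.059277+0.029988i
  term(m=-6) = -0.011417-0.084820i   from Y*(Ω₁)=-0.103093+0.375940i, Y(Ω₂)=-0.202096+0.085789i
  term(m=-5) = -0.007178-0.018327i   from Y*(Ω₁)=+0.001871+0.048248i, Y(Ω₂)=-0.385038+0.133840i
  term(m=-4) = +0.083836+0.119239i   from Y*(Ω₁)=-0.119267-0.331702i, Y(Ω₂)=-0.398797+0.109353i
  term(m=-3) = -0.003695-0.003231i   from Y*(Ω₁)=+0.041461+0.054362i, Y(Ω₂)=-0.070351+0.014314i
  term(m=-2) = +0.093511+0.048564i   from Y*(Ω₁)=+0.257989+0.181396i, Y(Ω₂)=+0.331119-0.044575i
  term(m=-1) = -0.024778-0.006051i   from Y*(Ω₁)=-0.105861-0.033491i, Y(Ω₂)=+0.229206-0.015359i
  term(m=+0) = +0.082670+0.000000i   from Y*(Ω₁)=-0.301873-0.000000i, Y(Ω₂)=-0.273856+0.000000i
  term(m=+1) = -0.024778+0.006051i   from Y*(Ω₁)=+0.105861-0.033491i, Y(Ω₂)=-0.229206-0.015359i
  term(m=+2) = +0.093511-0.048564i   from Y*(Ω₁)=+0.257989-0.181396i, Y(Ω₂)=+0.331119+0.044575i
  term(m=+3) = -0.003695+0.003231i   from Y*(Ω₁)=-0.041461+0.054362i, Y(Ω₂)=+0.070351+0.014314i
  term(m=+4) = +0.083836-0.119239i   from Y*(Ω₁)=-0.119267+0.331702i, Y(Ω₂)=-0.398797-0.109353i
  term(m=+5) = -0.007178+0.018327i   from Y*(Ω₁)=-0.001871+0.048248i, Y(Ω₂)=+0.385038+0.133840i
  term(m=+6) = -0.011417+0.084820i   from Y*(Ω₁)=-0.103093-0.375940i, Y(Ω₂)=-0.202096-0.085789i
  term(m=+7) = -0.002771-0.026113i   from Y*(Ω₁)=-0.214664-0.331935i, Y(Ω₂)=+0.059277+0.029988i
Accumulated sum +0.337686+0.000000i; after 4π/(2l+1) scaling, +0.282899+0.000000i ⇒ P_7 = 0.282899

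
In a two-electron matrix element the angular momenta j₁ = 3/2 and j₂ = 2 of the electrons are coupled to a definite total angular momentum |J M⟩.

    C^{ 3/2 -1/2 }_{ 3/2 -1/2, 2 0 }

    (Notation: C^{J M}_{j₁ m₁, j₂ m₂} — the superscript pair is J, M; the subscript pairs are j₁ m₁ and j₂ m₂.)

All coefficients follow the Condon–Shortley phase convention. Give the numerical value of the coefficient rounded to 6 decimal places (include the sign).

triangle: 2!·1!·2!/6! = 4/720
(j±m)!: 1!·2!·2!·2!·1!·2! = 16
prefactor² = (2J+1)·Δ·N² = 16/45
  k=1: −1/(1!·1!·1!·1!·0!·1!) = -1
  k=2: +1/(2!·0!·0!·0!·1!·2!) = 1/4
Σ = -3/4  ⇒  CG² = 16/45·(-3/4)² = 1/5
CG = −√(1/5) = -0.447214

−√(1/5) ≈ -0.447214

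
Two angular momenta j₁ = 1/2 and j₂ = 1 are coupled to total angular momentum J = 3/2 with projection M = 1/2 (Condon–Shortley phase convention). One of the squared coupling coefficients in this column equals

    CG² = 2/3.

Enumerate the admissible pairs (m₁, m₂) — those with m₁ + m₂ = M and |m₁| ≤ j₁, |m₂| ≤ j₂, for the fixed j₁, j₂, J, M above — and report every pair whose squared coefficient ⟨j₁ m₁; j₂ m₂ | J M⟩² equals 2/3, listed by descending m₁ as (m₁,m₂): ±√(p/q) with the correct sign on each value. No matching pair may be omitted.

Admissible pairs with m₁+m₂ = M = 1/2: (-1/2,1), (1/2,0)
  (m₁,m₂)=(1/2,0): CG² = 2/3, CG = +√(2/3)   ← matches the target
  (m₁,m₂)=(-1/2,1): CG² = 1/3, CG = +√(1/3)
Pairs with CG² = 2/3: (1/2,0): +√(2/3)

(1/2,0): +√(2/3)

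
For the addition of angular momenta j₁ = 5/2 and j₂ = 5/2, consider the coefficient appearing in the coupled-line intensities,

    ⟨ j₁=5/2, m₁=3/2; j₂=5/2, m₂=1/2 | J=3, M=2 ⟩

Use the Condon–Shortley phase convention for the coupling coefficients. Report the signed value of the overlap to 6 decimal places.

-0.288675  (= −√(1/12))

triangle: 2!·3!·3!/9! = 72/362880
(j±m)!: 4!·1!·3!·2!·5!·1! = 34560
prefactor² = (2J+1)·Δ·N² = 48
  k=0: +1/(0!·2!·1!·3!·2!·0!) = 1/24
  k=1: −1/(1!·1!·0!·2!·3!·1!) = -1/12
Σ = -1/24  ⇒  CG² = 48·(-1/24)² = 1/12
CG = −√(1/12) = -0.288675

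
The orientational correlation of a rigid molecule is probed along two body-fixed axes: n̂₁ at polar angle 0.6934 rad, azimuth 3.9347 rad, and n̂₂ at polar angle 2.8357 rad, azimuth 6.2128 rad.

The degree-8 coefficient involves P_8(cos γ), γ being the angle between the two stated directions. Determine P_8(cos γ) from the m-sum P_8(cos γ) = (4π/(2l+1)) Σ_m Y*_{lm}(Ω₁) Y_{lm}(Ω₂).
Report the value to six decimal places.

Term-by-term m-sum for l=8 (normalisation 4π/17 = 0.739198):
  [-8]  conj(Y_{8,-8})(Ω₁) = 0.01433 + 0.00088j ; Y_{8,-8}(Ω₂) = 0.00003 + 0.00002j ; Δ = 0.00000 + 0.00000j
  [-7]  conj(Y_{8,-7})(Ω₁) = -0.05142 + 0.04615j ; Y_{8,-7}(Ω₂) = -0.00039 - 0.00021j ; Δ = 0.00003 - 0.00001j
  [-6]  conj(Y_{8,-6})(Ω₁) = 0.00934 - 0.20181j ; Y_{8,-6}(Ω₂) = 0.00324 + 0.00145j ; Δ = 0.00032 - 0.00064j
  [-5]  conj(Y_{8,-5})(Ω₁) = 0.26611 + 0.28746j ; Y_{8,-5}(Ω₂) = -0.01918 - 0.00704j ; Δ = -0.00308 - 0.00739j
  [-4]  conj(Y_{8,-4})(Ω₁) = -0.47185 - 0.01455j ; Y_{8,-4}(Ω₂) = 0.08313 + 0.02404j ; Δ = -0.03887 - 0.01255j
  [-3]  conj(Y_{8,-3})(Ω₁) = 0.16056 - 0.15330j ; Y_{8,-3}(Ω₂) = -0.25812 - 0.05533j ; Δ = -0.04992 + 0.03069j
  [-2]  conj(Y_{8,-2})(Ω₁) = 0.00390 - 0.25280j ; Y_{8,-2}(Ω₂) = 0.52955 + 0.07504j ; Δ = 0.02103 - 0.13358j
  [-1]  conj(Y_{8,-1})(Ω₁) = 0.25329 + 0.25723j ; Y_{8,-1}(Ω₂) = -0.55199 - 0.03892j ; Δ = -0.12980 - 0.15184j
  [+0]  conj(Y_{8,0})(Ω₁) = 0.14691 + 0.00000j ; Y_{8,0}(Ω₂) = -0.11436 + 0.00000j ; Δ = -0.01680 + 0.00000j
  [+1]  conj(Y_{8,1})(Ω₁) = -0.25329 + 0.25723j ; Y_{8,1}(Ω₂) = 0.55199 - 0.03892j ; Δ = -0.12980 + 0.15184j
  [+2]  conj(Y_{8,2})(Ω₁) = 0.00390 + 0.25280j ; Y_{8,2}(Ω₂) = 0.52955 - 0.07504j ; Δ = 0.02103 + 0.13358j
  [+3]  conj(Y_{8,3})(Ω₁) = -0.16056 - 0.15330j ; Y_{8,3}(Ω₂) = 0.25812 - 0.05533j ; Δ = -0.04992 - 0.03069j
  [+4]  conj(Y_{8,4})(Ω₁) = -0.47185 + 0.01455j ; Y_{8,4}(Ω₂) = 0.08313 - 0.02404j ; Δ = -0.03887 + 0.01255j
  [+5]  conj(Y_{8,5})(Ω₁) = -0.26611 + 0.28746j ; Y_{8,5}(Ω₂) = 0.01918 - 0.00704j ; Δ = -0.00308 + 0.00739j
  [+6]  conj(Y_{8,6})(Ω₁) = 0.00934 + 0.20181j ; Y_{8,6}(Ω₂) = 0.00324 - 0.00145j ; Δ = 0.00032 + 0.00064j
  [+7]  conj(Y_{8,7})(Ω₁) = 0.05142 + 0.04615j ; Y_{8,7}(Ω₂) = 0.00039 - 0.00021j ; Δ = 0.00003 + 0.00001j
  [+8]  conj(Y_{8,8})(Ω₁) = 0.01433 - 0.00088j ; Y_{8,8}(Ω₂) = 0.00003 - 0.00002j ; Δ = 0.00000 - 0.00000j
Accumulated sum -0.41739 - 0.00000j; after 4π/(2l+1) scaling, -0.30853 - 0.00000j ⇒ P_8 = -0.308533

-0.308533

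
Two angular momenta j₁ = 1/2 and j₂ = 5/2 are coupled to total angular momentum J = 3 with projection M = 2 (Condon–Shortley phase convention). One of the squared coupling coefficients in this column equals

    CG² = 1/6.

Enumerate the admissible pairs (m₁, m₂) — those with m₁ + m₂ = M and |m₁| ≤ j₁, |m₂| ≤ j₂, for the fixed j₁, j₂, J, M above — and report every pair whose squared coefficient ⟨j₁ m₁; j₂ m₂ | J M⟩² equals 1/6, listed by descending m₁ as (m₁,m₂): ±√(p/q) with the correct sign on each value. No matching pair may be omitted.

(-1/2,5/2): +√(1/6)

Admissible pairs with m₁+m₂ = M = 2: (-1/2,5/2), (1/2,3/2)
  (m₁,m₂)=(1/2,3/2): CG² = 5/6, CG = +√(5/6)
  (m₁,m₂)=(-1/2,5/2): CG² = 1/6, CG = +√(1/6)   ← matches the target
Pairs with CG² = 1/6: (-1/2,5/2): +√(1/6)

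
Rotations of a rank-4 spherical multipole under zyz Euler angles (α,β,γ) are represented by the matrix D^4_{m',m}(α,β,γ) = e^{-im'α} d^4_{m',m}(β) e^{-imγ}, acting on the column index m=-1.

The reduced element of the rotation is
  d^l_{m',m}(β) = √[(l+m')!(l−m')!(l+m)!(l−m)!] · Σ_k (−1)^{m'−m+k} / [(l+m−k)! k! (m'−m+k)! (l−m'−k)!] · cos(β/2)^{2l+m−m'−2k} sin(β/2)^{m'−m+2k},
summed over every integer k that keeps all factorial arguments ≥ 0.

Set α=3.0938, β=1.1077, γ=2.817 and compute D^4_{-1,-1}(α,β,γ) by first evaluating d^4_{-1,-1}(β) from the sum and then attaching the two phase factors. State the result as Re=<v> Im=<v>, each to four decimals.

Split into d^4_{-1,-1}(β=1.1077) × two z-phases.
c=cos(1.107700/2)=0.850506, s=sin(1.107700/2)=0.525966; N=√[6·120·6·120]=720.000000
Admissible k: 0..3 (factorial args all ≥0)
  k=0: (−1)^0·720.0000/(720)·0.8505^8·0.5260^0 = +0.273791
  k=1: (−1)^1·720.0000/(48)·0.8505^6·0.5260^2 = -1.570615
  k=2: (−1)^2·720.0000/(24)·0.8505^4·0.5260^4 = +1.201323
  k=3: (−1)^3·720.0000/(72)·0.8505^2·0.5260^6 = -0.153143
d^4_{-1,-1}(1.1077) = +0.273791 -1.570615 +1.201323 -0.153143 = -0.248645
Attach z-rotation phases: D = e^{-i(-1)(3.0938)}·(-0.248645)·e^{-i(-1)(2.8170)} = -0.231603+0.090467i

Re=-0.2316 Im=0.0905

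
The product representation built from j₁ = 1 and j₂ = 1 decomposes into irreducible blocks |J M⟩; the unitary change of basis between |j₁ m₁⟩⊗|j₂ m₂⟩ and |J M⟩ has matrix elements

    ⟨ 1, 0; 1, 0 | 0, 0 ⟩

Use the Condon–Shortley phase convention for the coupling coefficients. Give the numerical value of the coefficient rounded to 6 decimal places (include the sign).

-0.577350  (= −√(1/3))

triangle: 2!×0!×0!/3! = 2/6
(j±m)!: 1!×1!×1!×1!×0!×0! = 1
prefactor² = (2J+1)×Δ×N² = 1/3
  k=1: −1/(1!×1!×0!×0!×0!×0!) = -1
Σ = -1  ⇒  CG² = 1/3×(-1)² = 1/3
CG = −√(1/3) = -0.577350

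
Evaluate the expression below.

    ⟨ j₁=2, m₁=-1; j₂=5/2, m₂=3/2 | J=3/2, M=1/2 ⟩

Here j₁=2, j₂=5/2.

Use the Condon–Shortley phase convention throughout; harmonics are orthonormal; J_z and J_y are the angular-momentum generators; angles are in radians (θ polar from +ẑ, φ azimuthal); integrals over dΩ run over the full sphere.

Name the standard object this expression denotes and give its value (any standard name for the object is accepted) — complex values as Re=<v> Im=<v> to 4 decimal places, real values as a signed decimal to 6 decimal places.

This is a Clebsch–Gordan (vector-coupling) coefficient.
triangle: 3!×1!×2!/7! = 12/5040
(j±m)!: 1!×3!×4!×1!×2!×1! = 288
prefactor² = (2J+1)×Δ×N² = 96/35
  k=2: +1/(2!×1!×1!×2!×0!×0!) = 1/4
  k=3: −1/(3!×0!×0!×1!×1!×1!) = -1/6
Σ = 1/12  ⇒  CG² = 96/35×(1/12)² = 2/105
CG = +√(2/105) = +0.138013

Clebsch–Gordan coefficient, +√(2/105) ≈ +0.138013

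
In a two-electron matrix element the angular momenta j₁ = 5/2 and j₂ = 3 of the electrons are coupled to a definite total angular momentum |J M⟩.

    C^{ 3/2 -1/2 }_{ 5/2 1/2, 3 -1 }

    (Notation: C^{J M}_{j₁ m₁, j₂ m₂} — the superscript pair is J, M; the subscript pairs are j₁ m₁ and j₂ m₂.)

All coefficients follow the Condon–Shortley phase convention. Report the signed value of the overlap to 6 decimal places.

-0.097590

√[4·4!1!2!/8! · 3!2!2!4!1!2!] = √(192/35)
  +(−1)^1/∏(1,3,1,1,0,1)! = -1/6  (running -1/6)
  +(−1)^2/∏(2,2,0,0,1,2)! = 1/8  (running -1/24)
⟨..|..⟩ = √(192/35)·(-1/24) = -0.097590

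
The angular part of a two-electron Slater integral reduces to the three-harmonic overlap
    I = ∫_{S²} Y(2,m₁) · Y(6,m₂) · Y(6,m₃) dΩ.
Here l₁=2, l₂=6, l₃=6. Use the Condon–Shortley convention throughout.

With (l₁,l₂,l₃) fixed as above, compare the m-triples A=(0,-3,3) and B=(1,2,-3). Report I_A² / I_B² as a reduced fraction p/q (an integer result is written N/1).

Same 2,6,6: normalisation and zero-m 3j drop out of the ratio.
A: Δ: 2! 2! 10! / 15! → 1/90090; sum: t=0:+1/120960 t=1:−1/80640 t=2:+1/1451520 = -1/290304; 3j²(2 6 6; 0 -3 3) = Δ·Π!·Σ² = 5/2002  (sign +1)
B: Δ: 2! 2! 10! / 15! → 1/90090; sum: t=0:+1/161280 t=1:−1/60480 = -1/96768; 3j²(2 6 6; 1 2 -3) = Δ·Π!·Σ² = 15/1001  (sign +1)
I_A²/I_B² = (5/2002)/(15/1001) = 1/6

1/6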